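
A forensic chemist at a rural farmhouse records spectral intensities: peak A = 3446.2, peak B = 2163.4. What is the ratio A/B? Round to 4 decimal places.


Spectral peak ratio:
Peak A = 3446.2 counts
Peak B = 2163.4 counts
Ratio = 3446.2 / 2163.4 = 1.5930

1.5930


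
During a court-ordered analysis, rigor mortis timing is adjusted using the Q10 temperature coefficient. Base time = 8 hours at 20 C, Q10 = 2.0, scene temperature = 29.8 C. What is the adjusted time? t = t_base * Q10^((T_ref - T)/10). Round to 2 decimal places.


Rigor mortis time adjustment:
Exponent = (T_ref - T_actual) / 10 = (20 - 29.8) / 10 = -0.98
Q10 factor = 2.0^-0.98 = 0.50698
t_adjusted = 8 * 0.50698 = 4.06 hours

4.06


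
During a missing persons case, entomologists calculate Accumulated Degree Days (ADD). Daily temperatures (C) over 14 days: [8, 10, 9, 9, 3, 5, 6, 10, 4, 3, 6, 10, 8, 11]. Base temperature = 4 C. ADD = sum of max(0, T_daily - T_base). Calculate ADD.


Computing ADD day by day:
Day 1: max(0, 8 - 4) = 4
Day 2: max(0, 10 - 4) = 6
Day 3: max(0, 9 - 4) = 5
Day 4: max(0, 9 - 4) = 5
Day 5: max(0, 3 - 4) = 0
Day 6: max(0, 5 - 4) = 1
Day 7: max(0, 6 - 4) = 2
Day 8: max(0, 10 - 4) = 6
Day 9: max(0, 4 - 4) = 0
Day 10: max(0, 3 - 4) = 0
Day 11: max(0, 6 - 4) = 2
Day 12: max(0, 10 - 4) = 6
Day 13: max(0, 8 - 4) = 4
Day 14: max(0, 11 - 4) = 7
Total ADD = 48

48


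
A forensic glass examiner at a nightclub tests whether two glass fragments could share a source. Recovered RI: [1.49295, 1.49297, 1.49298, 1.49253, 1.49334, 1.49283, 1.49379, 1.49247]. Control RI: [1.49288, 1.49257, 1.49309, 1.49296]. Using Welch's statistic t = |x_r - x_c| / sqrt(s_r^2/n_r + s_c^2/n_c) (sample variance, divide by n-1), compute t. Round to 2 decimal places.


Welch's t-criterion for glass RI comparison:
Recovered mean = sum / n_r = 11.94386 / 8 = 1.4929825
Control mean = sum / n_c = 5.9715 / 4 = 1.492875
Recovered sample variance s_r^2 = 1.81679e-07
Control sample variance s_c^2 = 4.88333e-08
Welch SE (unpooled) = sqrt(s_r^2/n_r + s_c^2/n_c) = sqrt(2.27098e-08 + 1.22083e-08) = sqrt(3.49181e-08) = 0.000186864
|mean_r - mean_c| = 0.0001075
t = 0.0001075 / 0.000186864 = 0.58

0.58


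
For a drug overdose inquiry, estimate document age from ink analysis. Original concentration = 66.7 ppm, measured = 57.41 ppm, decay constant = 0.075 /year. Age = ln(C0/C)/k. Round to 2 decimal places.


Document age estimation:
C0/C = 66.7 / 57.41 = 1.161818
ln(C0/C) = 0.149986
t = 0.149986 / 0.075 = 2.00 years

2.00


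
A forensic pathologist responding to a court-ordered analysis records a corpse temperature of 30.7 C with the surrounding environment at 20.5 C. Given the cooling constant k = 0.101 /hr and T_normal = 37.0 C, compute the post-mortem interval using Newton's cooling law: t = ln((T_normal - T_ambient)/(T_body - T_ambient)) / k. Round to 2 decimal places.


Using Newton's law of cooling:
t = ln((T_normal - T_ambient) / (T_body - T_ambient)) / k
T_normal - T_ambient = 16.5
T_body - T_ambient = 10.2
Ratio = 1.617647
ln(ratio) = 0.480973
t = 0.480973 / 0.101 = 4.76 hours

4.76


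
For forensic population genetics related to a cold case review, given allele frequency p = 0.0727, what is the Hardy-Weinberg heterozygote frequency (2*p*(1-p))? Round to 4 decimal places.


Hardy-Weinberg heterozygote frequency:
q = 1 - p = 1 - 0.0727 = 0.9273
2pq = 2 * 0.0727 * 0.9273 = 0.1348

0.1348


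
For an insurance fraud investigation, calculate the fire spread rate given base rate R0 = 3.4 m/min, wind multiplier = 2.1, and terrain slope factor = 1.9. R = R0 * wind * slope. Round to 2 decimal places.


Fire spread rate calculation:
R = R0 * wind_factor * slope_factor
= 3.4 * 2.1 * 1.9
= 7.14 * 1.9
= 13.57 m/min

13.57


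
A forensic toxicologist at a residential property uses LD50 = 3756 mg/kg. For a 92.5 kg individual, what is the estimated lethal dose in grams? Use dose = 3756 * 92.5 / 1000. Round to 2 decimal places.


Lethal dose calculation:
Lethal dose = LD50 * body_weight / 1000
= 3756 * 92.5 / 1000
= 347430 / 1000
= 347.43 g

347.43


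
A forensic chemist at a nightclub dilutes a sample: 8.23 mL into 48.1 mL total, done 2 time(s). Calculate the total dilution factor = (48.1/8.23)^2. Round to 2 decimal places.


Dilution factor calculation:
Single dilution = V_total / V_sample = 48.1 / 8.23 ≈ 5.844471
Number of dilutions = 2
Total DF = (48.1 / 8.23)^2 (full precision, rounded at the end) = 34.16

34.16


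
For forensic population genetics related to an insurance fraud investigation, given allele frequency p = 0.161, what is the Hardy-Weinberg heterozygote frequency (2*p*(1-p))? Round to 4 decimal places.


Hardy-Weinberg heterozygote frequency:
q = 1 - p = 1 - 0.161 = 0.839
2pq = 2 * 0.161 * 0.839 = 0.2702

0.2702


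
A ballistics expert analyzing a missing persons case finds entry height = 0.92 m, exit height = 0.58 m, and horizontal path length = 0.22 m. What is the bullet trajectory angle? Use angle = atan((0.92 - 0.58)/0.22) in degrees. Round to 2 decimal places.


Bullet trajectory angle:
Height difference = 0.92 - 0.58 = 0.34 m
angle = atan(0.34 / 0.22)
angle = atan(1.545455)
angle = 57.09 degrees

57.09


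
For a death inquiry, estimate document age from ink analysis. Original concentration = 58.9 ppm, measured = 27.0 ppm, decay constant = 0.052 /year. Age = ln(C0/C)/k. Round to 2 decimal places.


Document age estimation:
C0/C = 58.9 / 27.0 = 2.181481
ln(C0/C) = 0.780004
t = 0.780004 / 0.052 = 15.00 years

15.00


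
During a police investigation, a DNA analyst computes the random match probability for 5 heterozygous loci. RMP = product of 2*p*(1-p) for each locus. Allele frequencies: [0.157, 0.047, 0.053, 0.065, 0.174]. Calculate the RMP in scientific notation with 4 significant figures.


Computing RMP for 5 loci:
Locus 1: 2 * 0.157 * 0.843 = 0.264702
Locus 2: 2 * 0.047 * 0.953 = 0.089582
Locus 3: 2 * 0.053 * 0.947 = 0.100382
Locus 4: 2 * 0.065 * 0.935 = 0.12155
Locus 5: 2 * 0.174 * 0.826 = 0.287448
RMP = 8.317e-05

8.317e-05


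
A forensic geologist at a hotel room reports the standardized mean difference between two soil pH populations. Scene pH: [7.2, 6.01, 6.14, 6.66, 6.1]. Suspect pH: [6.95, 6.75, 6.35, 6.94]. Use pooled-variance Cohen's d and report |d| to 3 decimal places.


Pooled-variance Cohen's d for soil pH comparison:
Scene mean = 32.11 / 5 = 6.422
Suspect mean = 26.99 / 4 = 6.7475
Scene sample variance s_s^2 = 0.25372
Suspect sample variance s_c^2 = 0.078692
Pooled variance = ((n_s-1)*s_s^2 + (n_c-1)*s_c^2) / (n_s + n_c - 2) = 0.178708
Pooled SD = sqrt(0.178708) = 0.422739
Mean difference = -0.3255
|d| = |-0.3255| / 0.422739 = 0.770

0.770


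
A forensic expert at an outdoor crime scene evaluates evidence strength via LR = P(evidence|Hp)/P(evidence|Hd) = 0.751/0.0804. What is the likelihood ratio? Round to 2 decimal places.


Likelihood ratio calculation:
LR = P(E|Hp) / P(E|Hd)
LR = 0.751 / 0.0804
LR = 9.34

9.34


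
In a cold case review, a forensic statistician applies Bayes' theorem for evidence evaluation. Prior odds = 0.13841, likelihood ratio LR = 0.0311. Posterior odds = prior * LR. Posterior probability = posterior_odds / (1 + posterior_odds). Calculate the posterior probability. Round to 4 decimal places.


Bayesian evidence evaluation:
Posterior odds = prior_odds * LR = 0.13841 * 0.0311 = 0.004304551
Posterior probability = posterior_odds / (1 + posterior_odds)
= 0.004304551 / (1 + 0.004304551)
= 0.004304551 / 1.004304551
= 0.0043

0.0043


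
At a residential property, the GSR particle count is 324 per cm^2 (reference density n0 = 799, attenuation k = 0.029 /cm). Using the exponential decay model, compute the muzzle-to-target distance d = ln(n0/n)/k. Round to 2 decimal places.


GSR distance calculation:
n0/n = 799 / 324 = 2.466049
ln(n0/n) = 0.902617
d = 0.902617 / 0.029 = 31.12 cm

31.12


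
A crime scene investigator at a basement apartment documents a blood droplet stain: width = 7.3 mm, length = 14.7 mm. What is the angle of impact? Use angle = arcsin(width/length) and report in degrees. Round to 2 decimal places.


Blood spatter impact angle calculation:
width / length = 7.3 / 14.7 = 0.496599
angle = arcsin(0.496599)
angle = 29.78 degrees

29.78


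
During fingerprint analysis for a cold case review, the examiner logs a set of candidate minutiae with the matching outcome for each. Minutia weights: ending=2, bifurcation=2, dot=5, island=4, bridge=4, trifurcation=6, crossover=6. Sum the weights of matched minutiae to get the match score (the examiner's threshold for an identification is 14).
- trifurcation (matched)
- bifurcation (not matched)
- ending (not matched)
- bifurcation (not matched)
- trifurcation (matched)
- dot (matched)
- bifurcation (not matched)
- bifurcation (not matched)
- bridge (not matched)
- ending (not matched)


Weighted minutiae match score:
  trifurcation: matched, +6 (running total 6)
  bifurcation: not matched, +0
  ending: not matched, +0
  bifurcation: not matched, +0
  trifurcation: matched, +6 (running total 12)
  dot: matched, +5 (running total 17)
  bifurcation: not matched, +0
  bifurcation: not matched, +0
  bridge: not matched, +0
  ending: not matched, +0
Total score = 17
Threshold = 14; verdict = identification

17


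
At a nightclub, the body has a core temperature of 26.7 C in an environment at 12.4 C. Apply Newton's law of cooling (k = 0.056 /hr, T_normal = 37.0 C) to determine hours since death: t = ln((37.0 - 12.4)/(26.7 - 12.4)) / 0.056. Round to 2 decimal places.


Using Newton's law of cooling:
t = ln((T_normal - T_ambient) / (T_body - T_ambient)) / k
T_normal - T_ambient = 24.6
T_body - T_ambient = 14.3
Ratio = 1.72028
ln(ratio) = 0.542487
t = 0.542487 / 0.056 = 9.69 hours

9.69


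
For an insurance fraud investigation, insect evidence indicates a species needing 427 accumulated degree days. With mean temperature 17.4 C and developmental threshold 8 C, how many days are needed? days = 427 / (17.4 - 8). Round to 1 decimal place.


Insect development time:
Effective temperature = avg_temp - T_base = 17.4 - 8 = 9.4 C
Days = ADD / effective_temp = 427 / 9.4 = 45.4 days

45.4


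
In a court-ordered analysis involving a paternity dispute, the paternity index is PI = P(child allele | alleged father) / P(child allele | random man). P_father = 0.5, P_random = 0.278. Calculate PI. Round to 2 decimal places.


Paternity Index calculation:
PI = P(allele|father) / P(allele|random)
PI = 0.5 / 0.278
PI = 1.80

1.80


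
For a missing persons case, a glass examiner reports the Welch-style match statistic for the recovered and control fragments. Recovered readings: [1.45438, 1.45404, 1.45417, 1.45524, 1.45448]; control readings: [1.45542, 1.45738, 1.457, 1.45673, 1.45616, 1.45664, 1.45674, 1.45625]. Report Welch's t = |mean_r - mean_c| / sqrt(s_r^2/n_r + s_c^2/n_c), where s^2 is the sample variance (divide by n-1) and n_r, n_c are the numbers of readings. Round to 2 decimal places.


Welch's t-criterion for glass RI comparison:
Recovered mean = sum / n_r = 7.27231 / 5 = 1.454462
Control mean = sum / n_c = 11.65232 / 8 = 1.45654
Recovered sample variance s_r^2 = 2.1892e-07
Control sample variance s_c^2 = 3.55171e-07
Welch SE (unpooled) = sqrt(s_r^2/n_r + s_c^2/n_c) = sqrt(4.3784e-08 + 4.43964e-08) = sqrt(8.81804e-08) = 0.000296952
|mean_r - mean_c| = 0.002078
t = 0.002078 / 0.000296952 = 7.00

7.00


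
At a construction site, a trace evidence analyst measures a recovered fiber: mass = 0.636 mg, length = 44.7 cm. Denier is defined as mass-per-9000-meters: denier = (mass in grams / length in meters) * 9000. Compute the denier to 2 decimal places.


Denier calculation:
Mass in grams = 0.636 mg / 1000 = 0.000636 g
Length in meters = 44.7 cm / 100 = 0.447 m
Linear density = mass / length = 0.000636 / 0.447 = 0.00142282 g/m
Denier = (g/m) * 9000 = 0.00142282 * 9000 = 12.81

12.81


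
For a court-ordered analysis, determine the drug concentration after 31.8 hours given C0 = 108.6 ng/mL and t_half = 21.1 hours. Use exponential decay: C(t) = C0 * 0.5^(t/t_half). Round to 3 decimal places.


Drug concentration decay:
Number of half-lives = t / t_half = 31.8 / 21.1 = 1.507109
Decay factor = 0.5^1.507109 = 0.35181551
C(t) = 108.6 * 0.35181551 = 38.207 ng/mL

38.207


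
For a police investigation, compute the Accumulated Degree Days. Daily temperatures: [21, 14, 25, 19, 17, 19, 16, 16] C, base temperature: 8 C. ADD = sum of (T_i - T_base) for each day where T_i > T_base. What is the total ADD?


Computing ADD day by day:
Day 1: max(0, 21 - 8) = 13
Day 2: max(0, 14 - 8) = 6
Day 3: max(0, 25 - 8) = 17
Day 4: max(0, 19 - 8) = 11
Day 5: max(0, 17 - 8) = 9
Day 6: max(0, 19 - 8) = 11
Day 7: max(0, 16 - 8) = 8
Day 8: max(0, 16 - 8) = 8
Total ADD = 83

83


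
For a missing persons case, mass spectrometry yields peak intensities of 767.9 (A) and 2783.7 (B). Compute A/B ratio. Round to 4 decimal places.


Spectral peak ratio:
Peak A = 767.9 counts
Peak B = 2783.7 counts
Ratio = 767.9 / 2783.7 = 0.2759

0.2759


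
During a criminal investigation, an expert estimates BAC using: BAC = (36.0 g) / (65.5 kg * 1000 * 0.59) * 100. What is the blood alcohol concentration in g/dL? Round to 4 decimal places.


Applying the Widmark formula:
BAC = (dose_g / (body_wt * 1000 * r)) * 100
Denominator = 65.5 * 1000 * 0.59 = 38645
BAC = (36.0 / 38645) * 100
BAC = 0.0932 g/dL

0.0932


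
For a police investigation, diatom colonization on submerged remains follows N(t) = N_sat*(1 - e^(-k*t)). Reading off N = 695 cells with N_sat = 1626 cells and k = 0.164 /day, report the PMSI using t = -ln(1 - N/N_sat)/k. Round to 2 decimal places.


PMSI from diatom colonization curve:
N / N_sat = 695 / 1626 = 0.427429
1 - N/N_sat = 0.572571
ln(1 - N/N_sat) = -0.557619
t = -ln(1 - N/N_sat) / k = -(-0.557619) / 0.164 = 3.40 days

3.40


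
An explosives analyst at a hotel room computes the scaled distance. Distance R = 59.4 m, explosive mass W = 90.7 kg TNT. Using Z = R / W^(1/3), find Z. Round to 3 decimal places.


Scaled distance calculation:
W^(1/3) = 90.7^(1/3) = 4.492993
Z = R / W^(1/3) = 59.4 / 4.492993
Z = 13.221 m/kg^(1/3)

13.221


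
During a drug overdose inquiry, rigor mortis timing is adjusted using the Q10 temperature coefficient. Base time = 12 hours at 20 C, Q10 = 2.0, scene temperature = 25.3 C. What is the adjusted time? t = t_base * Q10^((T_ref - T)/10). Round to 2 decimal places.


Rigor mortis time adjustment:
Exponent = (T_ref - T_actual) / 10 = (20 - 25.3) / 10 = -0.53
Q10 factor = 2.0^-0.53 = 0.69255
t_adjusted = 12 * 0.69255 = 8.31 hours

8.31


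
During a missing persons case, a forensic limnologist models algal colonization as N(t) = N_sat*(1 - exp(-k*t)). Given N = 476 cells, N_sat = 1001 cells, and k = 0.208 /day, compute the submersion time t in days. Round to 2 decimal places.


PMSI from diatom colonization curve:
N / N_sat = 476 / 1001 = 0.475524
1 - N/N_sat = 0.524476
ln(1 - N/N_sat) = -0.645356
t = -ln(1 - N/N_sat) / k = -(-0.645356) / 0.208 = 3.10 days

3.10


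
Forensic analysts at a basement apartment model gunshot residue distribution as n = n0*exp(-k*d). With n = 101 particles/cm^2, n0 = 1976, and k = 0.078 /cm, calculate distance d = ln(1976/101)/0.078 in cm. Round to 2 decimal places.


GSR distance calculation:
n0/n = 1976 / 101 = 19.564356
ln(n0/n) = 2.973709
d = 2.973709 / 0.078 = 38.12 cm

38.12


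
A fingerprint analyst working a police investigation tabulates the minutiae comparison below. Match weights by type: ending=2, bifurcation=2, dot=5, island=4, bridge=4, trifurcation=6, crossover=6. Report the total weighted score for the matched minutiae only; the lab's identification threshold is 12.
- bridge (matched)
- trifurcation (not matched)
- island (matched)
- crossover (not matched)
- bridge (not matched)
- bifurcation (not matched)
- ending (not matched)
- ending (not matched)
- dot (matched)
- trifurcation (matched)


Weighted minutiae match score:
  bridge: matched, +4 (running total 4)
  trifurcation: not matched, +0
  island: matched, +4 (running total 8)
  crossover: not matched, +0
  bridge: not matched, +0
  bifurcation: not matched, +0
  ending: not matched, +0
  ending: not matched, +0
  dot: matched, +5 (running total 13)
  trifurcation: matched, +6 (running total 19)
Total score = 19
Threshold = 12; verdict = identification

19


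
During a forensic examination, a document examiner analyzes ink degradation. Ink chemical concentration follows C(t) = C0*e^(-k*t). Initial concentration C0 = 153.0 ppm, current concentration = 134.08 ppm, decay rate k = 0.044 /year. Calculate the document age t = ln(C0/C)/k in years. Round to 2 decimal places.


Document age estimation:
C0/C = 153.0 / 134.08 = 1.14111
ln(C0/C) = 0.132001
t = 0.132001 / 0.044 = 3.00 years

3.00


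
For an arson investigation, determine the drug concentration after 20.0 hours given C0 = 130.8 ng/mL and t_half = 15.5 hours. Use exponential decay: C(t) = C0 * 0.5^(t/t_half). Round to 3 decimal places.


Drug concentration decay:
Number of half-lives = t / t_half = 20.0 / 15.5 = 1.290323
Decay factor = 0.5^1.290323 = 0.40885948
C(t) = 130.8 * 0.40885948 = 53.479 ng/mL

53.479


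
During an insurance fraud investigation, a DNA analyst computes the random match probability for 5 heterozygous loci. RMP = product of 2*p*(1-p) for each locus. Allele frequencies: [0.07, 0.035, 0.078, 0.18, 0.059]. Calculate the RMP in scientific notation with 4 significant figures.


Computing RMP for 5 loci:
Locus 1: 2 * 0.07 * 0.93 = 0.1302
Locus 2: 2 * 0.035 * 0.965 = 0.06755
Locus 3: 2 * 0.078 * 0.922 = 0.143832
Locus 4: 2 * 0.18 * 0.82 = 0.2952
Locus 5: 2 * 0.059 * 0.941 = 0.111038
RMP = 4.146e-05

4.146e-05


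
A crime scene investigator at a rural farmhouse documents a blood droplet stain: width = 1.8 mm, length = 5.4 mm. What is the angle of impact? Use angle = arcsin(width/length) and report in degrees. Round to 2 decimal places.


Blood spatter impact angle calculation:
width / length = 1.8 / 5.4 = 0.333333
angle = arcsin(0.333333)
angle = 19.47 degrees

19.47


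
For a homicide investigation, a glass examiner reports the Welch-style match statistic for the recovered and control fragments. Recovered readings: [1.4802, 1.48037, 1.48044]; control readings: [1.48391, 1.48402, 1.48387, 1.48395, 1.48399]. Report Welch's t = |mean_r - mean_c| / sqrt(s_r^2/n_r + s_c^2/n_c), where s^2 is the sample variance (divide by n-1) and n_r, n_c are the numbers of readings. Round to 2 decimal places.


Welch's t-criterion for glass RI comparison:
Recovered mean = sum / n_r = 4.44101 / 3 = 1.4803367
Control mean = sum / n_c = 7.41974 / 5 = 1.483948
Recovered sample variance s_r^2 = 1.52333e-08
Control sample variance s_c^2 = 3.62e-09
Welch SE (unpooled) = sqrt(s_r^2/n_r + s_c^2/n_c) = sqrt(5.07778e-09 + 7.24e-10) = sqrt(5.80178e-09) = 7.61694e-05
|mean_r - mean_c| = 0.00361133
t = 0.00361133 / 7.61694e-05 = 47.41

47.41


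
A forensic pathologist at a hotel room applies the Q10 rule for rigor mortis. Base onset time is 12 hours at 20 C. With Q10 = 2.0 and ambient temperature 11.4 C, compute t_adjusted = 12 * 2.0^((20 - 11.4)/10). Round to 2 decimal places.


Rigor mortis time adjustment:
Exponent = (T_ref - T_actual) / 10 = (20 - 11.4) / 10 = 0.86
Q10 factor = 2.0^0.86 = 1.81504
t_adjusted = 12 * 1.81504 = 21.78 hours

21.78


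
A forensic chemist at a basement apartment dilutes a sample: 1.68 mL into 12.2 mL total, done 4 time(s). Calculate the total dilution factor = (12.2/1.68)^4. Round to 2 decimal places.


Dilution factor calculation:
Single dilution = V_total / V_sample = 12.2 / 1.68 ≈ 7.261905
Number of dilutions = 4
Total DF = (12.2 / 1.68)^4 (full precision, rounded at the end) = 2781.01

2781.01


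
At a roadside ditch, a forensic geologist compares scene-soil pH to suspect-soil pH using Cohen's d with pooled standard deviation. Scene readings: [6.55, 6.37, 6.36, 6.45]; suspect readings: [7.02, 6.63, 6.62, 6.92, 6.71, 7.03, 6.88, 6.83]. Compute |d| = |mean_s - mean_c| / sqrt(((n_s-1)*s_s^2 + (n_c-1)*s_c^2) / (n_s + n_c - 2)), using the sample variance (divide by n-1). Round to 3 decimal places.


Pooled-variance Cohen's d for soil pH comparison:
Scene mean = 25.73 / 4 = 6.4325
Suspect mean = 54.64 / 8 = 6.83
Scene sample variance s_s^2 = 0.007758
Suspect sample variance s_c^2 = 0.026457
Pooled variance = ((n_s-1)*s_s^2 + (n_c-1)*s_c^2) / (n_s + n_c - 2) = 0.020847
Pooled SD = sqrt(0.020847) = 0.144385
Mean difference = -0.3975
|d| = |-0.3975| / 0.144385 = 2.753

2.753


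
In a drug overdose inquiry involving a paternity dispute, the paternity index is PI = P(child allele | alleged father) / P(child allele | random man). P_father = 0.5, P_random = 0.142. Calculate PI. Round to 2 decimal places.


Paternity Index calculation:
PI = P(allele|father) / P(allele|random)
PI = 0.5 / 0.142
PI = 3.52

3.52


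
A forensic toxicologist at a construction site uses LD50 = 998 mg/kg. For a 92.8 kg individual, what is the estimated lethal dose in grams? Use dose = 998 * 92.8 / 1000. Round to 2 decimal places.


Lethal dose calculation:
Lethal dose = LD50 * body_weight / 1000
= 998 * 92.8 / 1000
= 92614.4 / 1000
= 92.61 g

92.61


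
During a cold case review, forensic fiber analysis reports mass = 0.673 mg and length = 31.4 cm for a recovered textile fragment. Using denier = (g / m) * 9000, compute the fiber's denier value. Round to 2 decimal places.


Denier calculation:
Mass in grams = 0.673 mg / 1000 = 0.000673 g
Length in meters = 31.4 cm / 100 = 0.314 m
Linear density = mass / length = 0.000673 / 0.314 = 0.00214331 g/m
Denier = (g/m) * 9000 = 0.00214331 * 9000 = 19.29

19.29


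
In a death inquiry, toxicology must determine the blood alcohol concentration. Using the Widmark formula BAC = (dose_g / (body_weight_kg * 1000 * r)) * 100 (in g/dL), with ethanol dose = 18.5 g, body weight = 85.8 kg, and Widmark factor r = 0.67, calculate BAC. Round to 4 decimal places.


Applying the Widmark formula:
BAC = (dose_g / (body_wt * 1000 * r)) * 100
Denominator = 85.8 * 1000 * 0.67 = 57486
BAC = (18.5 / 57486) * 100
BAC = 0.0322 g/dL

0.0322


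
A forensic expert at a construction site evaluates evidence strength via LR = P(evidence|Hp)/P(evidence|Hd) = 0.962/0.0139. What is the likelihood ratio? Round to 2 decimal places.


Likelihood ratio calculation:
LR = P(E|Hp) / P(E|Hd)
LR = 0.962 / 0.0139
LR = 69.21

69.21


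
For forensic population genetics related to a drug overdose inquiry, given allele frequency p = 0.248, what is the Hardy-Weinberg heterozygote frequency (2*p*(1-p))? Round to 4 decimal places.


Hardy-Weinberg heterozygote frequency:
q = 1 - p = 1 - 0.248 = 0.752
2pq = 2 * 0.248 * 0.752 = 0.3730

0.3730


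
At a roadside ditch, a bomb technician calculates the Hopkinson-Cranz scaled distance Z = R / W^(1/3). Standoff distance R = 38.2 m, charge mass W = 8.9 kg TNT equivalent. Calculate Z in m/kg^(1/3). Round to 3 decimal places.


Scaled distance calculation:
W^(1/3) = 8.9^(1/3) = 2.072351
Z = R / W^(1/3) = 38.2 / 2.072351
Z = 18.433 m/kg^(1/3)

18.433


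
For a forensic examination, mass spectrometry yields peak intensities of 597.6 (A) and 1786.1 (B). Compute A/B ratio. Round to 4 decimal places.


Spectral peak ratio:
Peak A = 597.6 counts
Peak B = 1786.1 counts
Ratio = 597.6 / 1786.1 = 0.3346

0.3346


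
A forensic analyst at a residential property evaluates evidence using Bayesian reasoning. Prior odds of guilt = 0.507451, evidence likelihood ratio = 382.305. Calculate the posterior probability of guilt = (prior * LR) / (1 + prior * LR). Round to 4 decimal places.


Bayesian evidence evaluation:
Posterior odds = prior_odds * LR = 0.507451 * 382.305 = 194.0011
Posterior probability = posterior_odds / (1 + posterior_odds)
= 194.0011 / (1 + 194.0011)
= 194.0011 / 195.0011
= 0.9949

0.9949


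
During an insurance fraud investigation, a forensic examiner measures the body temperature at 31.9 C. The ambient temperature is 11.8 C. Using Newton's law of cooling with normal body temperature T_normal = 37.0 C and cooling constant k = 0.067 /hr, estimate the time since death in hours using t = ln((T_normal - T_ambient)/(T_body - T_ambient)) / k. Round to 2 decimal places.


Using Newton's law of cooling:
t = ln((T_normal - T_ambient) / (T_body - T_ambient)) / k
T_normal - T_ambient = 25.2
T_body - T_ambient = 20.1
Ratio = 1.253731
ln(ratio) = 0.226124
t = 0.226124 / 0.067 = 3.37 hours

3.37


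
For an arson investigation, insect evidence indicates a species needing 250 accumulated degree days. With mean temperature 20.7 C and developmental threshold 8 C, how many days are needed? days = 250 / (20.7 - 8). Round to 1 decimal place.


Insect development time:
Effective temperature = avg_temp - T_base = 20.7 - 8 = 12.7 C
Days = ADD / effective_temp = 250 / 12.7 = 19.7 days

19.7


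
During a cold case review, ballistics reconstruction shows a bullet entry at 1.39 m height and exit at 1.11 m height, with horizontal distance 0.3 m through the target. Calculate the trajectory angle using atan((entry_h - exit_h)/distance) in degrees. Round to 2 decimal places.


Bullet trajectory angle:
Height difference = 1.39 - 1.11 = 0.28 m
angle = atan(0.28 / 0.3)
angle = atan(0.933333)
angle = 43.03 degrees

43.03


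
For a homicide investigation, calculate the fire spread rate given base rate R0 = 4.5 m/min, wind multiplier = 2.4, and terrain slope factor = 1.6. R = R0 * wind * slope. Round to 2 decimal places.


Fire spread rate calculation:
R = R0 * wind_factor * slope_factor
= 4.5 * 2.4 * 1.6
= 10.8 * 1.6
= 17.28 m/min

17.28


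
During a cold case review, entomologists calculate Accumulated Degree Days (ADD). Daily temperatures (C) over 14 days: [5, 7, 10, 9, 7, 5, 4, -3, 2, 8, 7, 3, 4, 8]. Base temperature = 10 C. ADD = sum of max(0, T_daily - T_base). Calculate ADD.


Computing ADD day by day:
Day 1: max(0, 5 - 10) = 0
Day 2: max(0, 7 - 10) = 0
Day 3: max(0, 10 - 10) = 0
Day 4: max(0, 9 - 10) = 0
Day 5: max(0, 7 - 10) = 0
Day 6: max(0, 5 - 10) = 0
Day 7: max(0, 4 - 10) = 0
Day 8: max(0, -3 - 10) = 0
Day 9: max(0, 2 - 10) = 0
Day 10: max(0, 8 - 10) = 0
Day 11: max(0, 7 - 10) = 0
Day 12: max(0, 3 - 10) = 0
Day 13: max(0, 4 - 10) = 0
Day 14: max(0, 8 - 10) = 0
Total ADD = 0

0


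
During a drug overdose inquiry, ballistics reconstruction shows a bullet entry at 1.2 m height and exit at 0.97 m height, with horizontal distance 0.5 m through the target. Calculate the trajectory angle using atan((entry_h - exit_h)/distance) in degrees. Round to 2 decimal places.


Bullet trajectory angle:
Height difference = 1.2 - 0.97 = 0.23 m
angle = atan(0.23 / 0.5)
angle = atan(0.46)
angle = 24.70 degrees

24.70


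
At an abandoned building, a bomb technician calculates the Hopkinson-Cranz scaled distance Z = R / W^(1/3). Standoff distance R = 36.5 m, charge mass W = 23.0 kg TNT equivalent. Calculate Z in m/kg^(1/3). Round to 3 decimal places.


Scaled distance calculation:
W^(1/3) = 23.0^(1/3) = 2.843867
Z = R / W^(1/3) = 36.5 / 2.843867
Z = 12.835 m/kg^(1/3)

12.835


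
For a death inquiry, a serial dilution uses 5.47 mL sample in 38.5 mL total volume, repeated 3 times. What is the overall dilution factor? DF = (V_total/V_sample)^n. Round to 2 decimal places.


Dilution factor calculation:
Single dilution = V_total / V_sample = 38.5 / 5.47 ≈ 7.038391
Number of dilutions = 3
Total DF = (38.5 / 5.47)^3 (full precision, rounded at the end) = 348.67

348.67


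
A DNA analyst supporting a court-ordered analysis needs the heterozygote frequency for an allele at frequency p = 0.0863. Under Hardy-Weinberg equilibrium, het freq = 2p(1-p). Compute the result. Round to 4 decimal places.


Hardy-Weinberg heterozygote frequency:
q = 1 - p = 1 - 0.0863 = 0.9137
2pq = 2 * 0.0863 * 0.9137 = 0.1577

0.1577


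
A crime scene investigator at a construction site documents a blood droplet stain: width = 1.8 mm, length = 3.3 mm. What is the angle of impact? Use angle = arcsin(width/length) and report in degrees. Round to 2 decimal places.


Blood spatter impact angle calculation:
width / length = 1.8 / 3.3 = 0.545455
angle = arcsin(0.545455)
angle = 33.06 degrees

33.06


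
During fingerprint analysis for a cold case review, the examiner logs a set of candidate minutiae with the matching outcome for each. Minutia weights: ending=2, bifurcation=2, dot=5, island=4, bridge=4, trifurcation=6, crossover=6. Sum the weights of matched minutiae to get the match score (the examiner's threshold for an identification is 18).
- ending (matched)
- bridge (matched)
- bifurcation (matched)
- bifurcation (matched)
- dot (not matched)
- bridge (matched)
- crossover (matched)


Weighted minutiae match score:
  ending: matched, +2 (running total 2)
  bridge: matched, +4 (running total 6)
  bifurcation: matched, +2 (running total 8)
  bifurcation: matched, +2 (running total 10)
  dot: not matched, +0
  bridge: matched, +4 (running total 14)
  crossover: matched, +6 (running total 20)
Total score = 20
Threshold = 18; verdict = identification

20


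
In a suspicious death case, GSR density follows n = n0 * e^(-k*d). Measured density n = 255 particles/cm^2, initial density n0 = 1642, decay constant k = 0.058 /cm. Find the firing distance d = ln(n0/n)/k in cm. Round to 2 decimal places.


GSR distance calculation:
n0/n = 1642 / 255 = 6.439216
ln(n0/n) = 1.862407
d = 1.862407 / 0.058 = 32.11 cm

32.11


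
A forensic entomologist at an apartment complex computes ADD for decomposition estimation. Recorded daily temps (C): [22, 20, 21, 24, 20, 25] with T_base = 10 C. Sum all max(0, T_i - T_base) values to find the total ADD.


Computing ADD day by day:
Day 1: max(0, 22 - 10) = 12
Day 2: max(0, 20 - 10) = 10
Day 3: max(0, 21 - 10) = 11
Day 4: max(0, 24 - 10) = 14
Day 5: max(0, 20 - 10) = 10
Day 6: max(0, 25 - 10) = 15
Total ADD = 72

72


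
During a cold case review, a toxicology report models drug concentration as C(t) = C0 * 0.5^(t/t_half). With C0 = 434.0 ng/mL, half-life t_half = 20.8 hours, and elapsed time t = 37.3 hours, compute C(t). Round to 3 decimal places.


Drug concentration decay:
Number of half-lives = t / t_half = 37.3 / 20.8 = 1.793269
Decay factor = 0.5^1.793269 = 0.28851755
C(t) = 434.0 * 0.28851755 = 125.217 ng/mL

125.217


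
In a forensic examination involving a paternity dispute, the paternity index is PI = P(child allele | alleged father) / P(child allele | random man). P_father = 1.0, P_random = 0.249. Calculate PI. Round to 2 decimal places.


Paternity Index calculation:
PI = P(allele|father) / P(allele|random)
PI = 1.0 / 0.249
PI = 4.02

4.02


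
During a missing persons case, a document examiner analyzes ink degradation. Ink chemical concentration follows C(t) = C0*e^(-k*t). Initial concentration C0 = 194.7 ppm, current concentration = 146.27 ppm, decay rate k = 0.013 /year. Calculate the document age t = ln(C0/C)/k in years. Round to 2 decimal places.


Document age estimation:
C0/C = 194.7 / 146.27 = 1.3311
ln(C0/C) = 0.286006
t = 0.286006 / 0.013 = 22.00 years

22.00


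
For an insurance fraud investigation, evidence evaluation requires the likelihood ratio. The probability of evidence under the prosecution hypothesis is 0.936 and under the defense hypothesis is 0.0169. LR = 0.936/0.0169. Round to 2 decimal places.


Likelihood ratio calculation:
LR = P(E|Hp) / P(E|Hd)
LR = 0.936 / 0.0169
LR = 55.38

55.38


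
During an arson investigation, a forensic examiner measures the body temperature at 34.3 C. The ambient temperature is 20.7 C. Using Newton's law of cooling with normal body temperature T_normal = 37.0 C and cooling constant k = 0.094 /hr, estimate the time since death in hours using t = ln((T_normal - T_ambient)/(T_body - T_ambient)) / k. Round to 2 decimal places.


Using Newton's law of cooling:
t = ln((T_normal - T_ambient) / (T_body - T_ambient)) / k
T_normal - T_ambient = 16.3
T_body - T_ambient = 13.6
Ratio = 1.198529
ln(ratio) = 0.181095
t = 0.181095 / 0.094 = 1.93 hours

1.93


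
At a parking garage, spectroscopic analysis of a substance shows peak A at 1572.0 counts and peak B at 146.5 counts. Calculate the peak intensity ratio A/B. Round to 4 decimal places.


Spectral peak ratio:
Peak A = 1572.0 counts
Peak B = 146.5 counts
Ratio = 1572.0 / 146.5 = 10.7304

10.7304


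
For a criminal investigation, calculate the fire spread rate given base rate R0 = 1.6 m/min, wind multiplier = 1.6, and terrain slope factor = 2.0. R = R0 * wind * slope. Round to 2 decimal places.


Fire spread rate calculation:
R = R0 * wind_factor * slope_factor
= 1.6 * 1.6 * 2.0
= 2.56 * 2.0
= 5.12 m/min

5.12


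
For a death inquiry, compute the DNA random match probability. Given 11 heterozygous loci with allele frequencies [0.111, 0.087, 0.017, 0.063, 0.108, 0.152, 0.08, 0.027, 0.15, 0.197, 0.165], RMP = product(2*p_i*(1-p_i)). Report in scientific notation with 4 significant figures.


Computing RMP for 11 loci:
Locus 1: 2 * 0.111 * 0.889 = 0.197358
Locus 2: 2 * 0.087 * 0.913 = 0.158862
Locus 3: 2 * 0.017 * 0.983 = 0.033422
Locus 4: 2 * 0.063 * 0.937 = 0.118062
Locus 5: 2 * 0.108 * 0.892 = 0.192672
Locus 6: 2 * 0.152 * 0.848 = 0.257792
Locus 7: 2 * 0.08 * 0.92 = 0.1472
Locus 8: 2 * 0.027 * 0.973 = 0.052542
Locus 9: 2 * 0.15 * 0.85 = 0.255
Locus 10: 2 * 0.197 * 0.803 = 0.316382
Locus 11: 2 * 0.165 * 0.835 = 0.27555
RMP = 1.057e-09

1.057e-09


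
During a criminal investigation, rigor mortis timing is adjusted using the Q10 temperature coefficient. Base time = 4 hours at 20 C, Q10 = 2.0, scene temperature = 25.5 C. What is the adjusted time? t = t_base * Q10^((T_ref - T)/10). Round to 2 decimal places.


Rigor mortis time adjustment:
Exponent = (T_ref - T_actual) / 10 = (20 - 25.5) / 10 = -0.55
Q10 factor = 2.0^-0.55 = 0.68302
t_adjusted = 4 * 0.68302 = 2.73 hours

2.73


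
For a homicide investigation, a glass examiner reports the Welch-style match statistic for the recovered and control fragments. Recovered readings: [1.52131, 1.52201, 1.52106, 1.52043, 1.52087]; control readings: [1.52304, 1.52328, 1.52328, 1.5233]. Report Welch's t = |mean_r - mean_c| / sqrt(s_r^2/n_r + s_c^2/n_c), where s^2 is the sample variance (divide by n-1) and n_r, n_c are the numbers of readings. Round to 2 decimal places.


Welch's t-criterion for glass RI comparison:
Recovered mean = sum / n_r = 7.60568 / 5 = 1.521136
Control mean = sum / n_c = 6.0929 / 4 = 1.523225
Recovered sample variance s_r^2 = 3.4228e-07
Control sample variance s_c^2 = 1.53e-08
Welch SE (unpooled) = sqrt(s_r^2/n_r + s_c^2/n_c) = sqrt(6.8456e-08 + 3.825e-09) = sqrt(7.2281e-08) = 0.000268851
|mean_r - mean_c| = 0.002089
t = 0.002089 / 0.000268851 = 7.77

7.77


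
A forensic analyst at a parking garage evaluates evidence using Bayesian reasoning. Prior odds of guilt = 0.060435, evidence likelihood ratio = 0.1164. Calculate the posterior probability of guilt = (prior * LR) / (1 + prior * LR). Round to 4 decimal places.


Bayesian evidence evaluation:
Posterior odds = prior_odds * LR = 0.060435 * 0.1164 = 0.007034634
Posterior probability = posterior_odds / (1 + posterior_odds)
= 0.007034634 / (1 + 0.007034634)
= 0.007034634 / 1.007034634
= 0.0070

0.0070


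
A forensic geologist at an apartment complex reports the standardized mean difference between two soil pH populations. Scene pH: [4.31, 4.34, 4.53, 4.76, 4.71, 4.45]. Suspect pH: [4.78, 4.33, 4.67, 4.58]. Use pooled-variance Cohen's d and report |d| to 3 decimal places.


Pooled-variance Cohen's d for soil pH comparison:
Scene mean = 27.1 / 6 = 4.516667
Suspect mean = 18.36 / 4 = 4.59
Scene sample variance s_s^2 = 0.035027
Suspect sample variance s_c^2 = 0.036733
Pooled variance = ((n_s-1)*s_s^2 + (n_c-1)*s_c^2) / (n_s + n_c - 2) = 0.035667
Pooled SD = sqrt(0.035667) = 0.188857
Mean difference = -0.073333
|d| = |-0.073333| / 0.188857 = 0.388

0.388


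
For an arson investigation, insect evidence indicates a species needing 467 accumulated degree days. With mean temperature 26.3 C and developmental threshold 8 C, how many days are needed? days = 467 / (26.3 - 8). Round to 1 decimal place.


Insect development time:
Effective temperature = avg_temp - T_base = 26.3 - 8 = 18.3 C
Days = ADD / effective_temp = 467 / 18.3 = 25.5 days

25.5


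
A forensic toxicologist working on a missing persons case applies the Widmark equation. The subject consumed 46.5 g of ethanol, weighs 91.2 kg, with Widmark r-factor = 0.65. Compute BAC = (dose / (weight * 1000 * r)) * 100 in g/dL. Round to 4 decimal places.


Applying the Widmark formula:
BAC = (dose_g / (body_wt * 1000 * r)) * 100
Denominator = 91.2 * 1000 * 0.65 = 59280
BAC = (46.5 / 59280) * 100
BAC = 0.0784 g/dL

0.0784


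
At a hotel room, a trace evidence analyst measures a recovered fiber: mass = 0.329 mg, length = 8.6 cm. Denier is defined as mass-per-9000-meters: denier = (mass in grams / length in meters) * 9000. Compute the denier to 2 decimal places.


Denier calculation:
Mass in grams = 0.329 mg / 1000 = 0.000329 g
Length in meters = 8.6 cm / 100 = 0.086 m
Linear density = mass / length = 0.000329 / 0.086 = 0.00382558 g/m
Denier = (g/m) * 9000 = 0.00382558 * 9000 = 34.43

34.43


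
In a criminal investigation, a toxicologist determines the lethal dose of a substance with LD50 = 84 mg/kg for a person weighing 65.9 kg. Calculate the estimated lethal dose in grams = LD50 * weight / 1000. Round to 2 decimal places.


Lethal dose calculation:
Lethal dose = LD50 * body_weight / 1000
= 84 * 65.9 / 1000
= 5535.6 / 1000
= 5.54 g

5.54


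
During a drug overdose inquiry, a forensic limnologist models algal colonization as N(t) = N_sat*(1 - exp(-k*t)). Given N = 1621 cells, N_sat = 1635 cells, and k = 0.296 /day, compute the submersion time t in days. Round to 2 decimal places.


PMSI from diatom colonization curve:
N / N_sat = 1621 / 1635 = 0.991437
1 - N/N_sat = 0.008563
ln(1 - N/N_sat) = -4.760305
t = -ln(1 - N/N_sat) / k = -(-4.760305) / 0.296 = 16.08 days

16.08


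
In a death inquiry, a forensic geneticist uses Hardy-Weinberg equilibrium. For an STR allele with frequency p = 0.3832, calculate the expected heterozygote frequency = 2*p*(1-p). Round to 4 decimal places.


Hardy-Weinberg heterozygote frequency:
q = 1 - p = 1 - 0.3832 = 0.6168
2pq = 2 * 0.3832 * 0.6168 = 0.4727

0.4727


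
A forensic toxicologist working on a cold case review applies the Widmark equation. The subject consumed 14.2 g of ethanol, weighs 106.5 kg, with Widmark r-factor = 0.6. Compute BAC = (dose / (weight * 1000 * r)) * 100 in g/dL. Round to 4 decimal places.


Applying the Widmark formula:
BAC = (dose_g / (body_wt * 1000 * r)) * 100
Denominator = 106.5 * 1000 * 0.6 = 63900
BAC = (14.2 / 63900) * 100
BAC = 0.0222 g/dL

0.0222


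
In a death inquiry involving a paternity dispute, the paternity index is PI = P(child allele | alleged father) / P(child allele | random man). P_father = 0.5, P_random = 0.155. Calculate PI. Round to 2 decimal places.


Paternity Index calculation:
PI = P(allele|father) / P(allele|random)
PI = 0.5 / 0.155
PI = 3.23

3.23


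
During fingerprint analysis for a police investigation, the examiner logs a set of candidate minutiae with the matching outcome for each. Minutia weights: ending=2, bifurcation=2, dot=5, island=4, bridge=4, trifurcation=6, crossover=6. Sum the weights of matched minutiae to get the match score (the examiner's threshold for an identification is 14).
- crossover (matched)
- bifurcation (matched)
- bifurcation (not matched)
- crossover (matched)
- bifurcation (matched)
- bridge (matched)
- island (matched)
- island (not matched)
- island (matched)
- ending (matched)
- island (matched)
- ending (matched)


Weighted minutiae match score:
  crossover: matched, +6 (running total 6)
  bifurcation: matched, +2 (running total 8)
  bifurcation: not matched, +0
  crossover: matched, +6 (running total 14)
  bifurcation: matched, +2 (running total 16)
  bridge: matched, +4 (running total 20)
  island: matched, +4 (running total 24)
  island: not matched, +0
  island: matched, +4 (running total 28)
  ending: matched, +2 (running total 30)
  island: matched, +4 (running total 34)
  ending: matched, +2 (running total 36)
Total score = 36
Threshold = 14; verdict = identification

36
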